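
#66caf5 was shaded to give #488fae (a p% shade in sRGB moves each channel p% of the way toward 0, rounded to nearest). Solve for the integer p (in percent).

#66caf5 is rgb(102, 202, 245); #488fae is rgb(72, 143, 174).
On the B channel (widest range): 174 ≈ 245 + (p/100)(0 − 245), so p ≈ 100×(174 − 245)/(0 − 245) = -7100/-245 = 28.98.
p = 29 reproduces all three channels after rounding.

29%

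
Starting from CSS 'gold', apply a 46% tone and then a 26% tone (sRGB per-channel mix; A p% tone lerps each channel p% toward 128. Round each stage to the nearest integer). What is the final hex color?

CSS gold is rgb(255, 215, 0).
Per channel, c → c + 0.46(128 − c):
  R: 255 + 0.46×(128−255) = 255 − 58.42 = 196.58 → 197
  G: 215 + 0.46×(128−215) = 215 − 40.02 = 174.98 → 175
  B: 0 + 0.46×(128−0) = 0 + 58.88 = 58.88 → 59
After the tone: rgb(197, 175, 59) = #c5af3b.
A 26% tone moves each channel 26% toward 128:
  R: 197 + 0.26×(128−197) = 197 − 17.94 = 179.06 → 179
  G: 175 + 0.26×(128−175) = 175 − 12.22 = 162.78 → 163
  B: 59 + 0.26×(128−59) = 59 + 17.94 = 76.94 → 77
rgb(179, 163, 77) = #b3a34d.

#b3a34d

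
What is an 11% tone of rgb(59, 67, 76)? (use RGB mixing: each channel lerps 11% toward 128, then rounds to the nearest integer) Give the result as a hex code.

#434a52

Per channel, c → c + 0.11(128 − c):
  R: 59 + 7.59 = 66.59 → 67
  G: 67 + 6.71 = 73.71 → 74
  B: 76 + 5.72 = 81.72 → 82
rgb(67, 74, 82) = #434a52.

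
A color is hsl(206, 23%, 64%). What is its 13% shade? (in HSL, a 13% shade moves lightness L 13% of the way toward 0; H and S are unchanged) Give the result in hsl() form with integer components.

L moves 13% from 64 toward 0: 64 − 8.32 = 55.68 → 56.
H and S are unchanged.

hsl(206, 23%, 56%)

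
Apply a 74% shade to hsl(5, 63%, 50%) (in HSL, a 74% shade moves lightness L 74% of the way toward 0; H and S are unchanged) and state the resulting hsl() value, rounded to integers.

L moves 74% from 50 toward 0: 50 − 37 = 13 → 13.
H and S are unchanged.

hsl(5, 63%, 13%)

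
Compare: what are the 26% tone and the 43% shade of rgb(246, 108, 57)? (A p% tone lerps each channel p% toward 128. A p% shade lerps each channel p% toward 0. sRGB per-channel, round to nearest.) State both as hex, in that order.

26% tone:
  R: 246 + 0.26×(128−246) = 246 − 30.68 = 215.32 → 215
  G: 108 + 5.2 = 113.2 → 113
  B: 57 + 18.46 = 75.46 → 75
  → #d7714b
43% shade:
  R: 246 + 0.43×(0−246) = 246 − 105.78 = 140.22 → 140
  G: 108 − 46.44 = 61.56 → 62
  B: 57 − 24.51 = 32.49 → 32
  → #8c3e20

#d7714b, #8c3e20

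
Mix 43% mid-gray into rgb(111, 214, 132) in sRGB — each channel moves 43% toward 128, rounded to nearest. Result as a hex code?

#76b182

Per channel, c → c + 0.43(128 − c):
  R: 111 + 0.43×(128−111) = 111 + 7.31 = 118.31 → 118
  G: 214 − 36.98 = 177.02 → 177
  B: 132 + 0.43×(128−132) = 132 − 1.72 = 130.28 → 130
rgb(118, 177, 130) = #76b182.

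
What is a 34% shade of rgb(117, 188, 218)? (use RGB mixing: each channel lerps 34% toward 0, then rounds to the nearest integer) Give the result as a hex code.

#4d7c90

Lerp each channel 34% toward 0:
  R: 117 − 39.78 = 77.22 → 77
  G: 188 + 0.34×(0−188) = 188 − 63.92 = 124.08 → 124
  B: 218 − 74.12 = 143.88 → 144
rgb(77, 124, 144) = #4d7c90.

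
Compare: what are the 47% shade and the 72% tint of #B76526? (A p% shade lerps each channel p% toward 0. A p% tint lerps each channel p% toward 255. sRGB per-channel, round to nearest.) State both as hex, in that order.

#613614, #EBD4C2

#B76526 is rgb(183, 101, 38).
47% shade:
  R: 183 + 0.47×(0−183) = 183 − 86.01 = 96.99 → 97
  G: 101 − 47.47 = 53.53 → 54
  B: 38 + 0.47×(0−38) = 38 − 17.86 = 20.14 → 20
  → #613614
72% tint:
  R: 183 + 0.72×(255−183) = 183 + 51.84 = 234.84 → 235
  G: 101 + 110.88 = 211.88 → 212
  B: 38 + 0.72×(255−38) = 38 + 156.24 = 194.24 → 194
  → #EBD4C2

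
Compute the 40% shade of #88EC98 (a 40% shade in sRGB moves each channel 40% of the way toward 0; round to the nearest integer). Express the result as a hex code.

#528E5B

#88EC98 is rgb(136, 236, 152).
Per channel, c → c + 0.4(0 − c):
  R: 136 − 54.4 = 81.6 → 82
  G: 236 + 0.4×(0−236) = 236 − 94.4 = 141.6 → 142
  B: 152 − 60.8 = 91.2 → 91
rgb(82, 142, 91) = #528E5B.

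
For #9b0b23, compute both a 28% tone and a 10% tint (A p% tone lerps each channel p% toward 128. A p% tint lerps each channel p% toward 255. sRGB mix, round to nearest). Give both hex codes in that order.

#932c3d, #a52339

#9b0b23 is rgb(155, 11, 35).
28% tone:
  R: 155 + 0.28×(128−155) = 155 − 7.56 = 147.44 → 147
  G: 11 + 32.76 = 43.76 → 44
  B: 35 + 26.04 = 61.04 → 61
  → #932c3d
10% tint:
  R: 155 + 0.1×(255−155) = 155 + 10 = 165 → 165
  G: 11 + 24.4 = 35.4 → 35
  B: 35 + 0.1×(255−35) = 35 + 22 = 57 → 57
  → #a52339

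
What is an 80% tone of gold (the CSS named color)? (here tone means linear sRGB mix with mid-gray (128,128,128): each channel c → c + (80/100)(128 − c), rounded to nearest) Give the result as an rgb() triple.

CSS gold is rgb(255, 215, 0).
Per channel, c → c + 0.8(128 − c):
  R: 255 − 101.6 = 153.4 → 153
  G: 215 + 0.8×(128−215) = 215 − 69.6 = 145.4 → 145
  B: 0 + 0.8×(128−0) = 0 + 102.4 = 102.4 → 102

rgb(153, 145, 102)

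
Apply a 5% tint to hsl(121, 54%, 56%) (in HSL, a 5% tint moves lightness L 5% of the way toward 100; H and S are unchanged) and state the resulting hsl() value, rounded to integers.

L moves 5% from 56 toward 100: 56 + 2.2 = 58.2 → 58.
H and S are unchanged.

hsl(121, 54%, 58%)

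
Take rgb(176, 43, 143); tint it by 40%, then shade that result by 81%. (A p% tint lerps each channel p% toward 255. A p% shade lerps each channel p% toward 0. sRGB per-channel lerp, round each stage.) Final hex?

Per channel, c → c + 0.4(255 − c):
  R: 176 + 0.4×(255−176) = 176 + 31.6 = 207.6 → 208
  G: 43 + 0.4×(255−43) = 43 + 84.8 = 127.8 → 128
  B: 143 + 0.4×(255−143) = 143 + 44.8 = 187.8 → 188
After the tint: rgb(208, 128, 188) = #d080bc.
Per channel, c → c + 0.81(0 − c):
  R: 208 − 168.48 = 39.52 → 40
  G: 128 + 0.81×(0−128) = 128 − 103.68 = 24.32 → 24
  B: 188 − 152.28 = 35.72 → 36
rgb(40, 24, 36) = #281824.

#281824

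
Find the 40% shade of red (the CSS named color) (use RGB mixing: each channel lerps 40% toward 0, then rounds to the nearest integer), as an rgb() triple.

rgb(153, 0, 0)

CSS red is rgb(255, 0, 0).
Per channel, c → c + 0.4(0 − c):
  R: 255 + 0.4×(0−255) = 255 − 102 = 153 → 153
  G: 0 + 0.4×(0−0) = 0 + 0 = 0 → 0
  B: 0 + 0 = 0 → 0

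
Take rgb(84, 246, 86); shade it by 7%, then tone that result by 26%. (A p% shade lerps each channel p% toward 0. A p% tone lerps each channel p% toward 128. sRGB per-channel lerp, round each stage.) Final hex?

#5BCB5C

A 7% shade moves each channel 7% toward 0:
  R: 84 − 5.88 = 78.12 → 78
  G: 246 + 0.07×(0−246) = 246 − 17.22 = 228.78 → 229
  B: 86 + 0.07×(0−86) = 86 − 6.02 = 79.98 → 80
After the shade: rgb(78, 229, 80) = #4EE550.
Per channel, c → c + 0.26(128 − c):
  R: 78 + 0.26×(128−78) = 78 + 13 = 91 → 91
  G: 229 + 0.26×(128−229) = 229 − 26.26 = 202.74 → 203
  B: 80 + 0.26×(128−80) = 80 + 12.48 = 92.48 → 92
rgb(91, 203, 92) = #5BCB5C.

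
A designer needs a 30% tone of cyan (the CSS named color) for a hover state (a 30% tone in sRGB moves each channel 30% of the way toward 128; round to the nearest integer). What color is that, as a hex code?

#26D9D9

CSS cyan is rgb(0, 255, 255).
A 30% tone moves each channel 30% toward 128:
  R: 0 + 38.4 = 38.4 → 38
  G: 255 + 0.3×(128−255) = 255 − 38.1 = 216.9 → 217
  B: 255 + 0.3×(128−255) = 255 − 38.1 = 216.9 → 217
rgb(38, 217, 217) = #26D9D9.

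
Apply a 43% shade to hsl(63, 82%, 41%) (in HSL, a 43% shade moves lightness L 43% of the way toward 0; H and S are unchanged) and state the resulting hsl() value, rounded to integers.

hsl(63, 82%, 23%)

L moves 43% from 41 toward 0: 41 − 17.63 = 23.37 → 23.
H and S are unchanged.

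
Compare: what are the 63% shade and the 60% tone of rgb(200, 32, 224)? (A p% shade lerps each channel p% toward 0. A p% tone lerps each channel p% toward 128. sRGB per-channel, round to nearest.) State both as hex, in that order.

#4a0c53, #9d5aa6

63% shade:
  R: 200 + 0.63×(0−200) = 200 − 126 = 74 → 74
  G: 32 − 20.16 = 11.84 → 12
  B: 224 + 0.63×(0−224) = 224 − 141.12 = 82.88 → 83
  → #4a0c53
60% tone:
  R: 200 − 43.2 = 156.8 → 157
  G: 32 + 57.6 = 89.6 → 90
  B: 224 − 57.6 = 166.4 → 166
  → #9d5aa6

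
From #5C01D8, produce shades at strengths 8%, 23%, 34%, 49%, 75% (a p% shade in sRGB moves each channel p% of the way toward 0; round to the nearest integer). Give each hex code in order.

#5501C7, #4701A6, #3D018F, #2F016E, #170036

#5C01D8 is rgb(92, 1, 216).
8%: (92 − 7.36 = 84.64→85, 1→1, 216 − 17.28 = 198.72→199) → #5501C7
23%: (92 − 21.16 = 70.84→71, 1→1, 216 − 49.68 = 166.32→166) → #4701A6
34%: (92 − 31.28 = 60.72→61, 1→1, 216 − 73.44 = 142.56→143) → #3D018F
49%: (92 − 45.08 = 46.92→47, 1→1, 216 − 105.84 = 110.16→110) → #2F016E
75%: (92 − 69 = 23→23, 1 − 0.75 = 0.25→0, 216 − 162 = 54→54) → #170036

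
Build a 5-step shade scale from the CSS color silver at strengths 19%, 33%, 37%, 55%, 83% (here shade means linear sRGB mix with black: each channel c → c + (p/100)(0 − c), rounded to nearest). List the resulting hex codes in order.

#9c9c9c, #818181, #797979, #565656, #212121

CSS silver is rgb(192, 192, 192).
19%: (192 − 36.48 = 155.52→156, 192 − 36.48 = 155.52→156, 192 − 36.48 = 155.52→156) → #9c9c9c
33%: (192 − 63.36 = 128.64→129, 192 − 63.36 = 128.64→129, 192 − 63.36 = 128.64→129) → #818181
37%: (192 − 71.04 = 120.96→121, 192 − 71.04 = 120.96→121, 192 − 71.04 = 120.96→121) → #797979
55%: (192 − 105.6 = 86.4→86, 192 − 105.6 = 86.4→86, 192 − 105.6 = 86.4→86) → #565656
83%: (192 − 159.36 = 32.64→33, 192 − 159.36 = 32.64→33, 192 − 159.36 = 32.64→33) → #212121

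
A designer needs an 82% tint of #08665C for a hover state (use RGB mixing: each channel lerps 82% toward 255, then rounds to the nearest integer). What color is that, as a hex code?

#D3E3E2

#08665C is rgb(8, 102, 92).
Per channel, c → c + 0.82(255 − c):
  R: 8 + 202.54 = 210.54 → 211
  G: 102 + 125.46 = 227.46 → 227
  B: 92 + 0.82×(255−92) = 92 + 133.66 = 225.66 → 226
rgb(211, 227, 226) = #D3E3E2.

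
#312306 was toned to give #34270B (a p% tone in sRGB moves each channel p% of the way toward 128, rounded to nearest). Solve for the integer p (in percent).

#312306 is rgb(49, 35, 6); #34270B is rgb(52, 39, 11).
On the B channel (widest range): 11 ≈ 6 + (p/100)(128 − 6), so p ≈ 100×(11 − 6)/(128 − 6) = 500/122 = 4.10.
p = 4 reproduces all three channels after rounding.

4%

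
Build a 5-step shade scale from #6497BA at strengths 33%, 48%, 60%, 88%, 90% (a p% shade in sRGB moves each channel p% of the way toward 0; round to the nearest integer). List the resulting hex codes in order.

#43657D, #344F61, #283C4A, #0C1216, #0A0F13

#6497BA is rgb(100, 151, 186).
33%: (100 − 33 = 67→67, 151 − 49.83 = 101.17→101, 186 − 61.38 = 124.62→125) → #43657D
48%: (100 − 48 = 52→52, 151 − 72.48 = 78.52→79, 186 − 89.28 = 96.72→97) → #344F61
60%: (100 − 60 = 40→40, 151 − 90.6 = 60.4→60, 186 − 111.6 = 74.4→74) → #283C4A
88%: (100 − 88 = 12→12, 151 − 132.88 = 18.12→18, 186 − 163.68 = 22.32→22) → #0C1216
90%: (100 − 90 = 10→10, 151 − 135.9 = 15.1→15, 186 − 167.4 = 18.6→19) → #0A0F13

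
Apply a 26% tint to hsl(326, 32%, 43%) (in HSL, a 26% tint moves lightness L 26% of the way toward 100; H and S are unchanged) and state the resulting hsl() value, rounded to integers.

L moves 26% from 43 toward 100: 43 + 14.82 = 57.82 → 58.
H and S are unchanged.

hsl(326, 32%, 58%)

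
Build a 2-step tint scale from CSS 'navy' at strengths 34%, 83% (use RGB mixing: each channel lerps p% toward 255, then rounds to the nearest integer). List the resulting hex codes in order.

CSS navy is rgb(0, 0, 128).
34%: (0 + 86.7 = 86.7→87, 0 + 86.7 = 86.7→87, 128 + 43.18 = 171.18→171) → #5757ab
83%: (0 + 211.65 = 211.65→212, 0 + 211.65 = 211.65→212, 128 + 105.41 = 233.41→233) → #d4d4e9

#5757ab, #d4d4e9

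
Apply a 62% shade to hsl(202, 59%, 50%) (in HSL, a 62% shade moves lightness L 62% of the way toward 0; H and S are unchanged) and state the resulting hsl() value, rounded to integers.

hsl(202, 59%, 19%)

L moves 62% from 50 toward 0: 50 − 31 = 19 → 19.
H and S are unchanged.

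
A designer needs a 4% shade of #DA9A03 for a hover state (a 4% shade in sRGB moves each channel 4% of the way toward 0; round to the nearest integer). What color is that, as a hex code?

#DA9A03 is rgb(218, 154, 3).
Per channel, c → c + 0.04(0 − c):
  R: 218 + 0.04×(0−218) = 218 − 8.72 = 209.28 → 209
  G: 154 + 0.04×(0−154) = 154 − 6.16 = 147.84 → 148
  B: 3 + 0.04×(0−3) = 3 − 0.12 = 2.88 → 3
rgb(209, 148, 3) = #D19403.

#D19403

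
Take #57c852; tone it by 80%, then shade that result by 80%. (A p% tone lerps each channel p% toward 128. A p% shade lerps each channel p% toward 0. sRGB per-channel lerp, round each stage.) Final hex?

#181c18

#57c852 is rgb(87, 200, 82).
Per channel, c → c + 0.8(128 − c):
  R: 87 + 0.8×(128−87) = 87 + 32.8 = 119.8 → 120
  G: 200 + 0.8×(128−200) = 200 − 57.6 = 142.4 → 142
  B: 82 + 0.8×(128−82) = 82 + 36.8 = 118.8 → 119
After the tone: rgb(120, 142, 119) = #788e77.
Lerp each channel 80% toward 0:
  R: 120 − 96 = 24 → 24
  G: 142 − 113.6 = 28.4 → 28
  B: 119 − 95.2 = 23.8 → 24
rgb(24, 28, 24) = #181c18.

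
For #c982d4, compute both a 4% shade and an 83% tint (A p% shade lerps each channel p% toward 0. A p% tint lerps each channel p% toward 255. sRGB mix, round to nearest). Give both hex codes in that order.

#c982d4 is rgb(201, 130, 212).
4% shade:
  R: 201 − 8.04 = 192.96 → 193
  G: 130 − 5.2 = 124.8 → 125
  B: 212 − 8.48 = 203.52 → 204
  → #c17dcc
83% tint:
  R: 201 + 44.82 = 245.82 → 246
  G: 130 + 103.75 = 233.75 → 234
  B: 212 + 35.69 = 247.69 → 248
  → #f6eaf8

#c17dcc, #f6eaf8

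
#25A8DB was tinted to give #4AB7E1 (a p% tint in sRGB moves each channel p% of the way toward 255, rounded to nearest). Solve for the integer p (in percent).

17%

#25A8DB is rgb(37, 168, 219); #4AB7E1 is rgb(74, 183, 225).
On the R channel (widest range): 74 ≈ 37 + (p/100)(255 − 37), so p ≈ 100×(74 − 37)/(255 − 37) = 3700/218 = 16.97.
p = 17 reproduces all three channels after rounding.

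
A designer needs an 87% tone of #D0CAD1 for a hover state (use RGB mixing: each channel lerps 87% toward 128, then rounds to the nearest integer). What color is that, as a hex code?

#D0CAD1 is rgb(208, 202, 209).
Per channel, c → c + 0.87(128 − c):
  R: 208 + 0.87×(128−208) = 208 − 69.6 = 138.4 → 138
  G: 202 + 0.87×(128−202) = 202 − 64.38 = 137.62 → 138
  B: 209 + 0.87×(128−209) = 209 − 70.47 = 138.53 → 139
rgb(138, 138, 139) = #8A8A8B.

#8A8A8B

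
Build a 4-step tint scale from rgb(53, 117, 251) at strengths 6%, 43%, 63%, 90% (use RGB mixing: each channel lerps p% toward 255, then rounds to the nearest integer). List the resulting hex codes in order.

6%: (53 + 12.12 = 65.12→65, 117 + 8.28 = 125.28→125, 251→251) → #417DFB
43%: (53 + 86.86 = 139.86→140, 117 + 59.34 = 176.34→176, 251 + 1.72 = 252.72→253) → #8CB0FD
63%: (53 + 127.26 = 180.26→180, 117 + 86.94 = 203.94→204, 251 + 2.52 = 253.52→254) → #B4CCFE
90%: (53 + 181.8 = 234.8→235, 117 + 124.2 = 241.2→241, 251 + 3.6 = 254.6→255) → #EBF1FF

#417DFB, #8CB0FD, #B4CCFE, #EBF1FF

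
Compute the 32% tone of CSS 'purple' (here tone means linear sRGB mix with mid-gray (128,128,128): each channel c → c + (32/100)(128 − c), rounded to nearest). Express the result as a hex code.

CSS purple is rgb(128, 0, 128).
Per channel, c → c + 0.32(128 − c):
  R: 128 + 0.32×(128−128) = 128 + 0 = 128 → 128
  G: 0 + 0.32×(128−0) = 0 + 40.96 = 40.96 → 41
  B: 128 + 0.32×(128−128) = 128 + 0 = 128 → 128
rgb(128, 41, 128) = #802980.

#802980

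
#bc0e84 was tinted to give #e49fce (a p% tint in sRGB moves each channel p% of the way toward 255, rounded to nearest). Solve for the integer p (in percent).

#bc0e84 is rgb(188, 14, 132); #e49fce is rgb(228, 159, 206).
On the G channel (widest range): 159 ≈ 14 + (p/100)(255 − 14), so p ≈ 100×(159 − 14)/(255 − 14) = 14500/241 = 60.17.
p = 60 reproduces all three channels after rounding.

60%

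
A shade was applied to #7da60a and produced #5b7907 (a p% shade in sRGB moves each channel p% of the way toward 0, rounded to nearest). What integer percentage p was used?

#7da60a is rgb(125, 166, 10); #5b7907 is rgb(91, 121, 7).
On the G channel (widest range): 121 ≈ 166 + (p/100)(0 − 166), so p ≈ 100×(121 − 166)/(0 − 166) = -4500/-166 = 27.11.
p = 27 reproduces all three channels after rounding.

27%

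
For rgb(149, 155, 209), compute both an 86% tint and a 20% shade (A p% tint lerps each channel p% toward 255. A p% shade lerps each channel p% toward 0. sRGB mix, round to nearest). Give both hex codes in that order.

#f0f1f9, #777ca7

86% tint:
  R: 149 + 91.16 = 240.16 → 240
  G: 155 + 86 = 241 → 241
  B: 209 + 39.56 = 248.56 → 249
  → #f0f1f9
20% shade:
  R: 149 + 0.2×(0−149) = 149 − 29.8 = 119.2 → 119
  G: 155 + 0.2×(0−155) = 155 − 31 = 124 → 124
  B: 209 + 0.2×(0−209) = 209 − 41.8 = 167.2 → 167
  → #777ca7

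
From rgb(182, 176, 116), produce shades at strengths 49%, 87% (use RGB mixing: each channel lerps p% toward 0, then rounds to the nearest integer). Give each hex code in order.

49%: (182 − 89.18 = 92.82→93, 176 − 86.24 = 89.76→90, 116 − 56.84 = 59.16→59) → #5D5A3B
87%: (182 − 158.34 = 23.66→24, 176 − 153.12 = 22.88→23, 116 − 100.92 = 15.08→15) → #18170F

#5D5A3B, #18170F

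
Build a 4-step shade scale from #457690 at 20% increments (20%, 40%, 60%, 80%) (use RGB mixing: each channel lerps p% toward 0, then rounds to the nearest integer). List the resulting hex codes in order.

#375e73, #294756, #1c2f3a, #0e181d

#457690 is rgb(69, 118, 144).
20%: (69 − 13.8 = 55.2→55, 118 − 23.6 = 94.4→94, 144 − 28.8 = 115.2→115) → #375e73
40%: (69 − 27.6 = 41.4→41, 118 − 47.2 = 70.8→71, 144 − 57.6 = 86.4→86) → #294756
60%: (69 − 41.4 = 27.6→28, 118 − 70.8 = 47.2→47, 144 − 86.4 = 57.6→58) → #1c2f3a
80%: (69 − 55.2 = 13.8→14, 118 − 94.4 = 23.6→24, 144 − 115.2 = 28.8→29) → #0e181d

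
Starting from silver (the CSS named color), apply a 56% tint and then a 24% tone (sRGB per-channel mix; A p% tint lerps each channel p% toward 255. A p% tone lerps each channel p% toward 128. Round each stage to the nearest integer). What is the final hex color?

#CBCBCB

CSS silver is rgb(192, 192, 192).
Lerp each channel 56% toward 255:
  R: 192 + 35.28 = 227.28 → 227
  G: 192 + 35.28 = 227.28 → 227
  B: 192 + 0.56×(255−192) = 192 + 35.28 = 227.28 → 227
After the tint: rgb(227, 227, 227) = #E3E3E3.
Per channel, c → c + 0.24(128 − c):
  R: 227 − 23.76 = 203.24 → 203
  G: 227 − 23.76 = 203.24 → 203
  B: 227 − 23.76 = 203.24 → 203
rgb(203, 203, 203) = #CBCBCB.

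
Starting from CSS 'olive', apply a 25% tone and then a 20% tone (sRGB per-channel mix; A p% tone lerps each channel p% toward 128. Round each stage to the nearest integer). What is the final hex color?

CSS olive is rgb(128, 128, 0).
A 25% tone moves each channel 25% toward 128:
  R: 128 + 0.25×(128−128) = 128 + 0 = 128 → 128
  G: 128 + 0 = 128 → 128
  B: 0 + 32 = 32 → 32
After the tone: rgb(128, 128, 32) = #808020.
A 20% tone moves each channel 20% toward 128:
  R: 128 + 0 = 128 → 128
  G: 128 + 0 = 128 → 128
  B: 32 + 0.2×(128−32) = 32 + 19.2 = 51.2 → 51
rgb(128, 128, 51) = #808033.

#808033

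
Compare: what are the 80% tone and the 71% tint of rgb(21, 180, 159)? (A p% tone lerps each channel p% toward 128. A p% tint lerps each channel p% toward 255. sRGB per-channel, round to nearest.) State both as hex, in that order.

80% tone:
  R: 21 + 85.6 = 106.6 → 107
  G: 180 − 41.6 = 138.4 → 138
  B: 159 + 0.8×(128−159) = 159 − 24.8 = 134.2 → 134
  → #6b8a86
71% tint:
  R: 21 + 166.14 = 187.14 → 187
  G: 180 + 0.71×(255−180) = 180 + 53.25 = 233.25 → 233
  B: 159 + 0.71×(255−159) = 159 + 68.16 = 227.16 → 227
  → #bbe9e3

#6b8a86, #bbe9e3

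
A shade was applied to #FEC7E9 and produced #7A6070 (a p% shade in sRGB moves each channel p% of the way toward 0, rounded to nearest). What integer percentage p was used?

52%

#FEC7E9 is rgb(254, 199, 233); #7A6070 is rgb(122, 96, 112).
On the R channel (widest range): 122 ≈ 254 + (p/100)(0 − 254), so p ≈ 100×(122 − 254)/(0 − 254) = -13200/-254 = 51.97.
p = 52 reproduces all three channels after rounding.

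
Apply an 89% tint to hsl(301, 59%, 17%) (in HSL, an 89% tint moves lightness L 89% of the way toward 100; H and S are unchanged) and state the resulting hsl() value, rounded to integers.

hsl(301, 59%, 91%)

L moves 89% from 17 toward 100: 17 + 73.87 = 90.87 → 91.
H and S are unchanged.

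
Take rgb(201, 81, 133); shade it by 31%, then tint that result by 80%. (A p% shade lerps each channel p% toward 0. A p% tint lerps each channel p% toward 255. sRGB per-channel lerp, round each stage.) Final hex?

Lerp each channel 31% toward 0:
  R: 201 + 0.31×(0−201) = 201 − 62.31 = 138.69 → 139
  G: 81 + 0.31×(0−81) = 81 − 25.11 = 55.89 → 56
  B: 133 − 41.23 = 91.77 → 92
After the shade: rgb(139, 56, 92) = #8B385C.
An 80% tint moves each channel 80% toward 255:
  R: 139 + 92.8 = 231.8 → 232
  G: 56 + 0.8×(255−56) = 56 + 159.2 = 215.2 → 215
  B: 92 + 0.8×(255−92) = 92 + 130.4 = 222.4 → 222
rgb(232, 215, 222) = #E8D7DE.

#E8D7DE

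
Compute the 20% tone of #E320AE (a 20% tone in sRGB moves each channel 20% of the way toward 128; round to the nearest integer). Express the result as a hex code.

#E320AE is rgb(227, 32, 174).
Lerp each channel 20% toward 128:
  R: 227 − 19.8 = 207.2 → 207
  G: 32 + 19.2 = 51.2 → 51
  B: 174 − 9.2 = 164.8 → 165
rgb(207, 51, 165) = #CF33A5.

#CF33A5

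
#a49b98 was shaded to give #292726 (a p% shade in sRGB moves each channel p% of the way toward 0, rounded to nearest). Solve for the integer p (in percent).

#a49b98 is rgb(164, 155, 152); #292726 is rgb(41, 39, 38).
On the R channel (widest range): 41 ≈ 164 + (p/100)(0 − 164), so p ≈ 100×(41 − 164)/(0 − 164) = -12300/-164 = 75.00.
p = 75 reproduces all three channels after rounding.

75%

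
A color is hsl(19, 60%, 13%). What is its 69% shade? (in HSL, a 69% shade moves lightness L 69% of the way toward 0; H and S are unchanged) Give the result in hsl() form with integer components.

L moves 69% from 13 toward 0: 13 − 8.97 = 4.03 → 4.
H and S are unchanged.

hsl(19, 60%, 4%)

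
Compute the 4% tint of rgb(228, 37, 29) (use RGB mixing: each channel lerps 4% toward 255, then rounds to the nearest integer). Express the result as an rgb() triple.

rgb(229, 46, 38)

Per channel, c → c + 0.04(255 − c):
  R: 228 + 0.04×(255−228) = 228 + 1.08 = 229.08 → 229
  G: 37 + 0.04×(255−37) = 37 + 8.72 = 45.72 → 46
  B: 29 + 0.04×(255−29) = 29 + 9.04 = 38.04 → 38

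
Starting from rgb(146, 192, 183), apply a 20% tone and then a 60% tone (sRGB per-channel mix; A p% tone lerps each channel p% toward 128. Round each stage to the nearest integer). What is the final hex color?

Per channel, c → c + 0.2(128 − c):
  R: 146 − 3.6 = 142.4 → 142
  G: 192 + 0.2×(128−192) = 192 − 12.8 = 179.2 → 179
  B: 183 + 0.2×(128−183) = 183 − 11 = 172 → 172
After the tone: rgb(142, 179, 172) = #8EB3AC.
A 60% tone moves each channel 60% toward 128:
  R: 142 + 0.6×(128−142) = 142 − 8.4 = 133.6 → 134
  G: 179 − 30.6 = 148.4 → 148
  B: 172 − 26.4 = 145.6 → 146
rgb(134, 148, 146) = #869492.

#869492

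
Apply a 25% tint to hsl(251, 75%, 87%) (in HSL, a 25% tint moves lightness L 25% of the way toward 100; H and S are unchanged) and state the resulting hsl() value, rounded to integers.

L moves 25% from 87 toward 100: 87 + 3.25 = 90.25 → 90.
H and S are unchanged.

hsl(251, 75%, 90%)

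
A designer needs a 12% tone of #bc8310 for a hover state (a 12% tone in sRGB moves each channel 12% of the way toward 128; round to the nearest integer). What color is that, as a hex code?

#b5831d

#bc8310 is rgb(188, 131, 16).
Per channel, c → c + 0.12(128 − c):
  R: 188 + 0.12×(128−188) = 188 − 7.2 = 180.8 → 181
  G: 131 + 0.12×(128−131) = 131 − 0.36 = 130.64 → 131
  B: 16 + 0.12×(128−16) = 16 + 13.44 = 29.44 → 29
rgb(181, 131, 29) = #b5831d.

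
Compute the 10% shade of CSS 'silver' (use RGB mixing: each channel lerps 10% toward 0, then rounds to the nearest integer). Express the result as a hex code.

CSS silver is rgb(192, 192, 192).
A 10% shade moves each channel 10% toward 0:
  R: 192 + 0.1×(0−192) = 192 − 19.2 = 172.8 → 173
  G: 192 − 19.2 = 172.8 → 173
  B: 192 − 19.2 = 172.8 → 173
rgb(173, 173, 173) = #adadad.

#adadad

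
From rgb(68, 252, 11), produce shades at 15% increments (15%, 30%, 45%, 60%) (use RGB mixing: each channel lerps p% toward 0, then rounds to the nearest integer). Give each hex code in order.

#3AD609, #30B008, #258B06, #1B6504

15%: (68 − 10.2 = 57.8→58, 252 − 37.8 = 214.2→214, 11 − 1.65 = 9.35→9) → #3AD609
30%: (68 − 20.4 = 47.6→48, 252 − 75.6 = 176.4→176, 11 − 3.3 = 7.7→8) → #30B008
45%: (68 − 30.6 = 37.4→37, 252 − 113.4 = 138.6→139, 11 − 4.95 = 6.05→6) → #258B06
60%: (68 − 40.8 = 27.2→27, 252 − 151.2 = 100.8→101, 11 − 6.6 = 4.4→4) → #1B6504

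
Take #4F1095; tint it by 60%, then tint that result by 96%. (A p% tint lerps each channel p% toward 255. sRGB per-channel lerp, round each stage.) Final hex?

#FCFBFD

#4F1095 is rgb(79, 16, 149).
Per channel, c → c + 0.6(255 − c):
  R: 79 + 0.6×(255−79) = 79 + 105.6 = 184.6 → 185
  G: 16 + 0.6×(255−16) = 16 + 143.4 = 159.4 → 159
  B: 149 + 0.6×(255−149) = 149 + 63.6 = 212.6 → 213
After the tint: rgb(185, 159, 213) = #B99FD5.
Per channel, c → c + 0.96(255 − c):
  R: 185 + 0.96×(255−185) = 185 + 67.2 = 252.2 → 252
  G: 159 + 0.96×(255−159) = 159 + 92.16 = 251.16 → 251
  B: 213 + 0.96×(255−213) = 213 + 40.32 = 253.32 → 253
rgb(252, 251, 253) = #FCFBFD.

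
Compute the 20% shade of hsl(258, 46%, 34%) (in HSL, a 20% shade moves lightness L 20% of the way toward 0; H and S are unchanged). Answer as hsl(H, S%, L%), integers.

L moves 20% from 34 toward 0: 34 − 6.8 = 27.2 → 27.
H and S are unchanged.

hsl(258, 46%, 27%)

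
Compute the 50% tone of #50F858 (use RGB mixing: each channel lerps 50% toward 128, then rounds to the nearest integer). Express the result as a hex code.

#50F858 is rgb(80, 248, 88).
A 50% tone moves each channel 50% toward 128:
  R: 80 + 0.5×(128−80) = 80 + 24 = 104 → 104
  G: 248 − 60 = 188 → 188
  B: 88 + 0.5×(128−88) = 88 + 20 = 108 → 108
rgb(104, 188, 108) = #68BC6C.

#68BC6C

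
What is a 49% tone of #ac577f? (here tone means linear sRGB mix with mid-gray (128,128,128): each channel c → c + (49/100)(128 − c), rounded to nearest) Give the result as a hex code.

#966b7f

#ac577f is rgb(172, 87, 127).
A 49% tone moves each channel 49% toward 128:
  R: 172 + 0.49×(128−172) = 172 − 21.56 = 150.44 → 150
  G: 87 + 0.49×(128−87) = 87 + 20.09 = 107.09 → 107
  B: 127 + 0.49×(128−127) = 127 + 0.49 = 127.49 → 127
rgb(150, 107, 127) = #966b7f.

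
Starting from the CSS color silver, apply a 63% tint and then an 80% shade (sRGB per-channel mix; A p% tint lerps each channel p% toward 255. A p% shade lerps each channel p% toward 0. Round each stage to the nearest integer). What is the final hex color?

CSS silver is rgb(192, 192, 192).
A 63% tint moves each channel 63% toward 255:
  R: 192 + 0.63×(255−192) = 192 + 39.69 = 231.69 → 232
  G: 192 + 39.69 = 231.69 → 232
  B: 192 + 0.63×(255−192) = 192 + 39.69 = 231.69 → 232
After the tint: rgb(232, 232, 232) = #E8E8E8.
Per channel, c → c + 0.8(0 − c):
  R: 232 − 185.6 = 46.4 → 46
  G: 232 + 0.8×(0−232) = 232 − 185.6 = 46.4 → 46
  B: 232 + 0.8×(0−232) = 232 − 185.6 = 46.4 → 46
rgb(46, 46, 46) = #2E2E2E.

#2E2E2E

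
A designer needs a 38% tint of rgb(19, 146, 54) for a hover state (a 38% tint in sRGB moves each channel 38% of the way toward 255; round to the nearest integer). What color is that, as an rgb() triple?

Lerp each channel 38% toward 255:
  R: 19 + 0.38×(255−19) = 19 + 89.68 = 108.68 → 109
  G: 146 + 41.42 = 187.42 → 187
  B: 54 + 76.38 = 130.38 → 130

rgb(109, 187, 130)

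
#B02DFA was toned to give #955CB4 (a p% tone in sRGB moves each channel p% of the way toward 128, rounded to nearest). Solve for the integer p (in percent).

#B02DFA is rgb(176, 45, 250); #955CB4 is rgb(149, 92, 180).
On the B channel (widest range): 180 ≈ 250 + (p/100)(128 − 250), so p ≈ 100×(180 − 250)/(128 − 250) = -7000/-122 = 57.38.
p = 57 reproduces all three channels after rounding.

57%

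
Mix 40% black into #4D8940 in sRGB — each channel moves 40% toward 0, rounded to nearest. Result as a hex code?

#4D8940 is rgb(77, 137, 64).
Lerp each channel 40% toward 0:
  R: 77 − 30.8 = 46.2 → 46
  G: 137 + 0.4×(0−137) = 137 − 54.8 = 82.2 → 82
  B: 64 + 0.4×(0−64) = 64 − 25.6 = 38.4 → 38
rgb(46, 82, 38) = #2E5226.

#2E5226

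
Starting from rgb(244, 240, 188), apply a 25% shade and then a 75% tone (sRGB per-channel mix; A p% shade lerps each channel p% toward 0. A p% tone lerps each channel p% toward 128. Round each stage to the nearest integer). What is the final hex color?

#8e8d83

Lerp each channel 25% toward 0:
  R: 244 + 0.25×(0−244) = 244 − 61 = 183 → 183
  G: 240 + 0.25×(0−240) = 240 − 60 = 180 → 180
  B: 188 + 0.25×(0−188) = 188 − 47 = 141 → 141
After the shade: rgb(183, 180, 141) = #b7b48d.
Per channel, c → c + 0.75(128 − c):
  R: 183 + 0.75×(128−183) = 183 − 41.25 = 141.75 → 142
  G: 180 − 39 = 141 → 141
  B: 141 + 0.75×(128−141) = 141 − 9.75 = 131.25 → 131
rgb(142, 141, 131) = #8e8d83.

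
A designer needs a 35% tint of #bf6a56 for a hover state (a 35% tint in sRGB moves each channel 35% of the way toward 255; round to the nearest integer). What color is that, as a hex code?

#bf6a56 is rgb(191, 106, 86).
Lerp each channel 35% toward 255:
  R: 191 + 0.35×(255−191) = 191 + 22.4 = 213.4 → 213
  G: 106 + 52.15 = 158.15 → 158
  B: 86 + 59.15 = 145.15 → 145
rgb(213, 158, 145) = #d59e91.

#d59e91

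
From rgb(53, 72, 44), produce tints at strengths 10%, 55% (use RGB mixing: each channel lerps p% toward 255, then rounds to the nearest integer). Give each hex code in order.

10%: (53 + 20.2 = 73.2→73, 72 + 18.3 = 90.3→90, 44 + 21.1 = 65.1→65) → #495A41
55%: (53 + 111.1 = 164.1→164, 72 + 100.65 = 172.65→173, 44 + 116.05 = 160.05→160) → #A4ADA0

#495A41, #A4ADA0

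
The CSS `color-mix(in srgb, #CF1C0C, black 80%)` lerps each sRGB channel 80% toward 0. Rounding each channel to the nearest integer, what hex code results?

#CF1C0C is rgb(207, 28, 12).
An 80% shade moves each channel 80% toward 0:
  R: 207 − 165.6 = 41.4 → 41
  G: 28 + 0.8×(0−28) = 28 − 22.4 = 5.6 → 6
  B: 12 + 0.8×(0−12) = 12 − 9.6 = 2.4 → 2
rgb(41, 6, 2) = #290602.

#290602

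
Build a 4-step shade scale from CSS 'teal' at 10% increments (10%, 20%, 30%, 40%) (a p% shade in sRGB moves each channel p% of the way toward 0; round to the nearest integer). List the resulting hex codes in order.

CSS teal is rgb(0, 128, 128).
10%: (0→0, 128 − 12.8 = 115.2→115, 128 − 12.8 = 115.2→115) → #007373
20%: (0→0, 128 − 25.6 = 102.4→102, 128 − 25.6 = 102.4→102) → #006666
30%: (0→0, 128 − 38.4 = 89.6→90, 128 − 38.4 = 89.6→90) → #005A5A
40%: (0→0, 128 − 51.2 = 76.8→77, 128 − 51.2 = 76.8→77) → #004D4D

#007373, #006666, #005A5A, #004D4D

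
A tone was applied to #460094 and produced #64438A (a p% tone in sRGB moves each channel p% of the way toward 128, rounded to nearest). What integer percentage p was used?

#460094 is rgb(70, 0, 148); #64438A is rgb(100, 67, 138).
On the G channel (widest range): 67 ≈ 0 + (p/100)(128 − 0), so p ≈ 100×(67 − 0)/(128 − 0) = 6700/128 = 52.34.
p = 52 reproduces all three channels after rounding.

52%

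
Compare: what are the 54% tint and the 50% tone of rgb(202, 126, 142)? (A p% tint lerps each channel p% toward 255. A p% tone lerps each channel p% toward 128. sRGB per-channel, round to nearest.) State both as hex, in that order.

#E7C4CB, #A57F87

54% tint:
  R: 202 + 28.62 = 230.62 → 231
  G: 126 + 69.66 = 195.66 → 196
  B: 142 + 0.54×(255−142) = 142 + 61.02 = 203.02 → 203
  → #E7C4CB
50% tone:
  R: 202 + 0.5×(128−202) = 202 − 37 = 165 → 165
  G: 126 + 1 = 127 → 127
  B: 142 − 7 = 135 → 135
  → #A57F87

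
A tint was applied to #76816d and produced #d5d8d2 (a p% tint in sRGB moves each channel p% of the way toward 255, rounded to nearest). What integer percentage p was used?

#76816d is rgb(118, 129, 109); #d5d8d2 is rgb(213, 216, 210).
On the B channel (widest range): 210 ≈ 109 + (p/100)(255 − 109), so p ≈ 100×(210 − 109)/(255 − 109) = 10100/146 = 69.18.
p = 69 reproduces all three channels after rounding.

69%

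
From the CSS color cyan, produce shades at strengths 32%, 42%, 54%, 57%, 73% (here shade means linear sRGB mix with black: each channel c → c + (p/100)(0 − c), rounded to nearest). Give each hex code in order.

CSS cyan is rgb(0, 255, 255).
32%: (0→0, 255 − 81.6 = 173.4→173, 255 − 81.6 = 173.4→173) → #00adad
42%: (0→0, 255 − 107.1 = 147.9→148, 255 − 107.1 = 147.9→148) → #009494
54%: (0→0, 255 − 137.7 = 117.3→117, 255 − 137.7 = 117.3→117) → #007575
57%: (0→0, 255 − 145.35 = 109.65→110, 255 − 145.35 = 109.65→110) → #006e6e
73%: (0→0, 255 − 186.15 = 68.85→69, 255 − 186.15 = 68.85→69) → #004545

#00adad, #009494, #007575, #006e6e, #004545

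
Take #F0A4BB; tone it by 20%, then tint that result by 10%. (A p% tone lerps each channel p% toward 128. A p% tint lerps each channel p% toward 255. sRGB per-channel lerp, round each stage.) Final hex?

#DEA7B7

#F0A4BB is rgb(240, 164, 187).
Lerp each channel 20% toward 128:
  R: 240 + 0.2×(128−240) = 240 − 22.4 = 217.6 → 218
  G: 164 + 0.2×(128−164) = 164 − 7.2 = 156.8 → 157
  B: 187 + 0.2×(128−187) = 187 − 11.8 = 175.2 → 175
After the tone: rgb(218, 157, 175) = #DA9DAF.
Per channel, c → c + 0.1(255 − c):
  R: 218 + 0.1×(255−218) = 218 + 3.7 = 221.7 → 222
  G: 157 + 9.8 = 166.8 → 167
  B: 175 + 0.1×(255−175) = 175 + 8 = 183 → 183
rgb(222, 167, 183) = #DEA7B7.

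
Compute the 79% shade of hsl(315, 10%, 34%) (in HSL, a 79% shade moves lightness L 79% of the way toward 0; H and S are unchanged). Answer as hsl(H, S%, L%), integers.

hsl(315, 10%, 7%)

L moves 79% from 34 toward 0: 34 − 26.86 = 7.14 → 7.
H and S are unchanged.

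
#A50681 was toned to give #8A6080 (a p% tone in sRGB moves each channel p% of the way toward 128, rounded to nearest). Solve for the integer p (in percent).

#A50681 is rgb(165, 6, 129); #8A6080 is rgb(138, 96, 128).
On the G channel (widest range): 96 ≈ 6 + (p/100)(128 − 6), so p ≈ 100×(96 − 6)/(128 − 6) = 9000/122 = 73.77.
p = 74 reproduces all three channels after rounding.

74%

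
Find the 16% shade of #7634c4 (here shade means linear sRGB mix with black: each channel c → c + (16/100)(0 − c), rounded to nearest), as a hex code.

#632ca5

#7634c4 is rgb(118, 52, 196).
Per channel, c → c + 0.16(0 − c):
  R: 118 + 0.16×(0−118) = 118 − 18.88 = 99.12 → 99
  G: 52 − 8.32 = 43.68 → 44
  B: 196 + 0.16×(0−196) = 196 − 31.36 = 164.64 → 165
rgb(99, 44, 165) = #632ca5.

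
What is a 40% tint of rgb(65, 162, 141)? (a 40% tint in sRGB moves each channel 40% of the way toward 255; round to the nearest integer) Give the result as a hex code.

A 40% tint moves each channel 40% toward 255:
  R: 65 + 76 = 141 → 141
  G: 162 + 0.4×(255−162) = 162 + 37.2 = 199.2 → 199
  B: 141 + 0.4×(255−141) = 141 + 45.6 = 186.6 → 187
rgb(141, 199, 187) = #8DC7BB.

#8DC7BB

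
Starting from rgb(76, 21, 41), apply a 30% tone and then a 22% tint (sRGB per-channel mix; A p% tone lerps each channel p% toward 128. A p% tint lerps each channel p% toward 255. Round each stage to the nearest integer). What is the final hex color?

Lerp each channel 30% toward 128:
  R: 76 + 15.6 = 91.6 → 92
  G: 21 + 0.3×(128−21) = 21 + 32.1 = 53.1 → 53
  B: 41 + 26.1 = 67.1 → 67
After the tone: rgb(92, 53, 67) = #5C3543.
Per channel, c → c + 0.22(255 − c):
  R: 92 + 35.86 = 127.86 → 128
  G: 53 + 44.44 = 97.44 → 97
  B: 67 + 41.36 = 108.36 → 108
rgb(128, 97, 108) = #80616C.

#80616C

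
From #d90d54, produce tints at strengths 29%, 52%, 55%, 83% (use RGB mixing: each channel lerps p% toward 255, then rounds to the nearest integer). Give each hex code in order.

#e45386, #ed8bad, #ee92b2, #f9d6e2

#d90d54 is rgb(217, 13, 84).
29%: (217 + 11.02 = 228.02→228, 13 + 70.18 = 83.18→83, 84 + 49.59 = 133.59→134) → #e45386
52%: (217 + 19.76 = 236.76→237, 13 + 125.84 = 138.84→139, 84 + 88.92 = 172.92→173) → #ed8bad
55%: (217 + 20.9 = 237.9→238, 13 + 133.1 = 146.1→146, 84 + 94.05 = 178.05→178) → #ee92b2
83%: (217 + 31.54 = 248.54→249, 13 + 200.86 = 213.86→214, 84 + 141.93 = 225.93→226) → #f9d6e2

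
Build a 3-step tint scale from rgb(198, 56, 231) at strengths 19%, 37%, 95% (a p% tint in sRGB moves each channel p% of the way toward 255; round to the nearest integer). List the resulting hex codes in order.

#D15EEC, #DB82F0, #FCF5FE

19%: (198 + 10.83 = 208.83→209, 56 + 37.81 = 93.81→94, 231 + 4.56 = 235.56→236) → #D15EEC
37%: (198 + 21.09 = 219.09→219, 56 + 73.63 = 129.63→130, 231 + 8.88 = 239.88→240) → #DB82F0
95%: (198 + 54.15 = 252.15→252, 56 + 189.05 = 245.05→245, 231 + 22.8 = 253.8→254) → #FCF5FE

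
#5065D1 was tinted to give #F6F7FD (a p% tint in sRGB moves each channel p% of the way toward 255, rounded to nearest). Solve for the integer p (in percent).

95%

#5065D1 is rgb(80, 101, 209); #F6F7FD is rgb(246, 247, 253).
On the R channel (widest range): 246 ≈ 80 + (p/100)(255 − 80), so p ≈ 100×(246 − 80)/(255 − 80) = 16600/175 = 94.86.
p = 95 reproduces all three channels after rounding.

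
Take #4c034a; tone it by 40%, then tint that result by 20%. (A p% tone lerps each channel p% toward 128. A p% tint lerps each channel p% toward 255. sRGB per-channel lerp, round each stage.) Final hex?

#4c034a is rgb(76, 3, 74).
Per channel, c → c + 0.4(128 − c):
  R: 76 + 0.4×(128−76) = 76 + 20.8 = 96.8 → 97
  G: 3 + 50 = 53 → 53
  B: 74 + 0.4×(128−74) = 74 + 21.6 = 95.6 → 96
After the tone: rgb(97, 53, 96) = #613560.
Per channel, c → c + 0.2(255 − c):
  R: 97 + 0.2×(255−97) = 97 + 31.6 = 128.6 → 129
  G: 53 + 0.2×(255−53) = 53 + 40.4 = 93.4 → 93
  B: 96 + 0.2×(255−96) = 96 + 31.8 = 127.8 → 128
rgb(129, 93, 128) = #815d80.

#815d80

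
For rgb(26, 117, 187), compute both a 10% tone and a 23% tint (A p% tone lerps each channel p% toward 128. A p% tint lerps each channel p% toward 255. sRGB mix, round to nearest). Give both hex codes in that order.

10% tone:
  R: 26 + 0.1×(128−26) = 26 + 10.2 = 36.2 → 36
  G: 117 + 1.1 = 118.1 → 118
  B: 187 + 0.1×(128−187) = 187 − 5.9 = 181.1 → 181
  → #2476B5
23% tint:
  R: 26 + 0.23×(255−26) = 26 + 52.67 = 78.67 → 79
  G: 117 + 31.74 = 148.74 → 149
  B: 187 + 0.23×(255−187) = 187 + 15.64 = 202.64 → 203
  → #4F95CB

#2476B5, #4F95CB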